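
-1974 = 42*( - 47)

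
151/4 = 151/4 = 37.75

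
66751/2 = 66751/2 = 33375.50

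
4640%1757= 1126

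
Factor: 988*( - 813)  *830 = -666692520 = - 2^3* 3^1 * 5^1*13^1*19^1*83^1*271^1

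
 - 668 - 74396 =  - 75064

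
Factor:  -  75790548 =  - 2^2*3^2*61^1*34513^1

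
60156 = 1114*54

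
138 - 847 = -709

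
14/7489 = 14/7489   =  0.00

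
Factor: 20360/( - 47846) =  - 20/47 = - 2^2 * 5^1*47^ ( - 1 )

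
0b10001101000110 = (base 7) 35220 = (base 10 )9030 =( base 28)bee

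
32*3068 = 98176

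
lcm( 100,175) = 700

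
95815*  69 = 6611235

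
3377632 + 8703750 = 12081382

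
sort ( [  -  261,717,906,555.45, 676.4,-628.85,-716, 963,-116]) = [-716,-628.85,-261, - 116,555.45, 676.4, 717 , 906,963]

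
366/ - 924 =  - 1+93/154 = - 0.40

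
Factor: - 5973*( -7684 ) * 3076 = 2^4* 3^1*11^1 *17^1 * 113^1 * 181^1*769^1 =141177732432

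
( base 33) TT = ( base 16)3da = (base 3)1100112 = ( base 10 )986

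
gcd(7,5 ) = 1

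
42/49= 6/7 = 0.86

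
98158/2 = 49079=49079.00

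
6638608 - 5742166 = 896442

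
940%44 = 16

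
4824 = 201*24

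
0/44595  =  0 = 0.00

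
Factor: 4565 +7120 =11685  =  3^1*5^1*19^1 * 41^1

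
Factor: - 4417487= - 4417487^1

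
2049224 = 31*66104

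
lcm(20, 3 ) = 60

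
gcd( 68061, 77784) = 9723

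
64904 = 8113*8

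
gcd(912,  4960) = 16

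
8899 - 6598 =2301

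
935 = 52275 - 51340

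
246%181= 65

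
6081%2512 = 1057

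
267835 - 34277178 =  - 34009343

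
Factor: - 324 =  - 2^2*3^4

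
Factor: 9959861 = 9959861^1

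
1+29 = 30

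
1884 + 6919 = 8803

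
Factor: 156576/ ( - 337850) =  - 336/725 = - 2^4*3^1*5^ (-2 )*7^1 * 29^( -1)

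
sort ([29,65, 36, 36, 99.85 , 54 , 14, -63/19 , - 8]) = [ - 8, - 63/19,  14, 29,36,  36,  54, 65,99.85]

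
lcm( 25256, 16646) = 732424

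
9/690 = 3/230 = 0.01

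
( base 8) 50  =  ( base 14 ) 2c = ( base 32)18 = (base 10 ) 40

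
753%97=74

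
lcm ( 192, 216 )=1728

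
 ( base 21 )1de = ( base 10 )728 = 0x2D8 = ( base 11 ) 602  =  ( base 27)qq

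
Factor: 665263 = 509^1 * 1307^1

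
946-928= 18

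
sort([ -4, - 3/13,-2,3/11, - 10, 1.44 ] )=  [  -  10, - 4, - 2, -3/13, 3/11,1.44 ]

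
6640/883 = 6640/883 = 7.52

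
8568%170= 68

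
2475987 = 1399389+1076598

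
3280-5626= -2346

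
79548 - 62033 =17515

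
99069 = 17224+81845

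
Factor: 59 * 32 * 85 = 160480 = 2^5*5^1*17^1*59^1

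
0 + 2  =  2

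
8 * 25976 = 207808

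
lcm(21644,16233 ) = 64932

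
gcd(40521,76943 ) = 1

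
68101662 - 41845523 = 26256139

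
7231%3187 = 857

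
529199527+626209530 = 1155409057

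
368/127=2 + 114/127 = 2.90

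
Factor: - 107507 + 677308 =569801 = 61^1*9341^1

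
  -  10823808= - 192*56374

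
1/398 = 1/398 =0.00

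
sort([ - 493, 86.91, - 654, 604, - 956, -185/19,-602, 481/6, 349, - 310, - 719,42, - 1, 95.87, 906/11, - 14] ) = [ - 956, - 719, - 654, - 602, - 493,-310, - 14,  -  185/19, - 1, 42,481/6, 906/11,86.91, 95.87,  349, 604 ]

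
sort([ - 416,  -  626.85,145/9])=[ - 626.85 ,-416, 145/9] 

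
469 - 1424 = - 955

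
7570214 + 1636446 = 9206660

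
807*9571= 7723797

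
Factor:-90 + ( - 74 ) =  - 164 = -2^2*41^1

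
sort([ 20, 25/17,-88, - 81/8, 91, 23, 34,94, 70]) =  [- 88, - 81/8 , 25/17,20, 23, 34, 70, 91 , 94]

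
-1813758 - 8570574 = - 10384332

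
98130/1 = 98130 = 98130.00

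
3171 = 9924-6753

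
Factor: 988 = 2^2*13^1*19^1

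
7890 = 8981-1091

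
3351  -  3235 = 116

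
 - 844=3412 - 4256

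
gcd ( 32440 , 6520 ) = 40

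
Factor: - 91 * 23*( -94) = 196742 = 2^1 * 7^1*13^1 * 23^1*47^1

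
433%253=180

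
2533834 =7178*353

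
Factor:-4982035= - 5^1*996407^1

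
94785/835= 18957/167 = 113.51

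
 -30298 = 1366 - 31664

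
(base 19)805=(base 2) 101101001101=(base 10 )2893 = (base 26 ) 477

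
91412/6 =15235  +  1/3 = 15235.33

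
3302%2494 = 808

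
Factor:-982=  - 2^1 * 491^1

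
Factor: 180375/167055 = 325/301 = 5^2 * 7^(-1) * 13^1*43^ ( - 1 )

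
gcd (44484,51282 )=66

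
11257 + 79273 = 90530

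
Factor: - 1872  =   - 2^4 *3^2 * 13^1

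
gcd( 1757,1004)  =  251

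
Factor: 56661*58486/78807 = 2^1*11^1*17^1*101^1*  109^(-1 ) * 241^ ( - 1)*29243^1 = 1104625082/26269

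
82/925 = 82/925 = 0.09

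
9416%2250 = 416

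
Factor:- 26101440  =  - 2^6*3^4 * 5^1*19^1 * 53^1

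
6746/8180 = 3373/4090  =  0.82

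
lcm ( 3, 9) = 9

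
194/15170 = 97/7585=0.01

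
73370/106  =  692 + 9/53 = 692.17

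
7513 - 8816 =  - 1303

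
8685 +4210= 12895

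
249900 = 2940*85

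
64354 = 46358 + 17996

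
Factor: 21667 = 47^1*461^1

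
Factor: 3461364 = 2^2*3^2*96149^1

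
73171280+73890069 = 147061349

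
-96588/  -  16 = 6036 + 3/4 = 6036.75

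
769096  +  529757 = 1298853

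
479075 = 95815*5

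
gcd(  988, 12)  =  4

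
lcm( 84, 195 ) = 5460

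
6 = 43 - 37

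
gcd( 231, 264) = 33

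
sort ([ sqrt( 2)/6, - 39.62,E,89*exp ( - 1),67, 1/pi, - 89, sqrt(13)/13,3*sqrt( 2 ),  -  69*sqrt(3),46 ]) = [ - 69*sqrt( 3), - 89,- 39.62,sqrt(2 ) /6, sqrt(13 ) /13,  1/pi,E, 3*sqrt( 2 ), 89*exp ( - 1), 46,67 ]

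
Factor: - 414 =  - 2^1 *3^2*23^1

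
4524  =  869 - - 3655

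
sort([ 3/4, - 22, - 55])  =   [ - 55, - 22, 3/4 ] 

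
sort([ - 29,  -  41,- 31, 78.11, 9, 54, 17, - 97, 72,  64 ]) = [ - 97  , - 41,  -  31, - 29, 9,17,  54,64, 72, 78.11]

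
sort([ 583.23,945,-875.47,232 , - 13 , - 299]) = [ - 875.47,-299,-13, 232,583.23, 945 ]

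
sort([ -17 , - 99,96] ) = [ - 99, - 17,96]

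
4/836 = 1/209 = 0.00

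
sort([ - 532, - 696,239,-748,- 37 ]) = [ - 748, - 696,-532, - 37, 239] 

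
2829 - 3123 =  - 294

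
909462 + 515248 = 1424710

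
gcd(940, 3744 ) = 4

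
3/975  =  1/325 = 0.00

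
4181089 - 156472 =4024617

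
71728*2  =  143456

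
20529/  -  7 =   -  2933+ 2/7 =-2932.71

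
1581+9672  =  11253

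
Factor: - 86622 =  - 2^1*3^1*14437^1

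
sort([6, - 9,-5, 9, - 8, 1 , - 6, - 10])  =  [ - 10, - 9, - 8, - 6, - 5, 1, 6, 9 ] 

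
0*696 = 0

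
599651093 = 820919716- 221268623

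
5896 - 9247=-3351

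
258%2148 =258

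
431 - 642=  - 211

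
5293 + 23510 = 28803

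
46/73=46/73=0.63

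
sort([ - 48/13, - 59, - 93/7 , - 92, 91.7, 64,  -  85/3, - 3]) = [ - 92, - 59, - 85/3, - 93/7, - 48/13, - 3,64,91.7 ]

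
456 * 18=8208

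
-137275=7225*( - 19 )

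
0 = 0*13148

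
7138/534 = 13 + 98/267  =  13.37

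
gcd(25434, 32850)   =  18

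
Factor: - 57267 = -3^4*7^1*101^1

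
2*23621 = 47242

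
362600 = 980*370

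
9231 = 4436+4795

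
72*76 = 5472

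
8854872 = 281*31512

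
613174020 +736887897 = 1350061917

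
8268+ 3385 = 11653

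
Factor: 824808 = 2^3 * 3^1 * 34367^1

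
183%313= 183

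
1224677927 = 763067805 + 461610122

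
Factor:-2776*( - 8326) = 2^4 * 23^1*181^1*347^1 = 23112976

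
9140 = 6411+2729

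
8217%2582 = 471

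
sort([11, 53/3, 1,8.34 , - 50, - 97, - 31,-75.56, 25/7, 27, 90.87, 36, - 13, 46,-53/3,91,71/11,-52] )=[ - 97, -75.56, -52,-50,-31,-53/3 , - 13,1,25/7,71/11, 8.34,11, 53/3,27,36, 46, 90.87,91]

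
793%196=9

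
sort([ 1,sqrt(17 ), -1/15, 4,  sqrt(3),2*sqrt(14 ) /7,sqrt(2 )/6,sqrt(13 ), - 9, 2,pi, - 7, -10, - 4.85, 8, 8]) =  [ - 10, - 9, - 7, - 4.85, - 1/15,sqrt(2) /6,1, 2*sqrt(14)/7, sqrt(3) , 2, pi, sqrt(13) , 4, sqrt( 17 ),8,8]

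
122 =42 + 80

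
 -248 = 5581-5829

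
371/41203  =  371/41203 = 0.01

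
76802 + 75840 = 152642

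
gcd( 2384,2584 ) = 8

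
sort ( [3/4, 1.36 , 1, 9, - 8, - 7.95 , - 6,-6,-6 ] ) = [ - 8, - 7.95, - 6, - 6, - 6, 3/4, 1,1.36,9]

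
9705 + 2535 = 12240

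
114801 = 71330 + 43471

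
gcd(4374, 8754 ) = 6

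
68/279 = 68/279 = 0.24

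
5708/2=2854=2854.00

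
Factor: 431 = 431^1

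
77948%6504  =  6404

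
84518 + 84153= 168671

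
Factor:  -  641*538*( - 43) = 14828894 =2^1 * 43^1*269^1*641^1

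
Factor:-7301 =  - 7^2*149^1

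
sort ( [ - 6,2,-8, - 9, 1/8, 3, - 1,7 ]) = [  -  9, - 8, -6 , - 1, 1/8  ,  2, 3, 7 ] 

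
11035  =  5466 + 5569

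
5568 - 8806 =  - 3238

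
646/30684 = 323/15342 =0.02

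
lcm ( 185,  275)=10175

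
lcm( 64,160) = 320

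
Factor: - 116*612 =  - 70992= - 2^4*3^2*17^1*29^1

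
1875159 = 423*4433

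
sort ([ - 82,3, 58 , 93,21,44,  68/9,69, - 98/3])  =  [ - 82, - 98/3, 3 , 68/9, 21, 44, 58, 69, 93] 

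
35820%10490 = 4350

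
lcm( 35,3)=105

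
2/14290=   1/7145 =0.00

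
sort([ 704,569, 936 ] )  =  [ 569,704, 936 ] 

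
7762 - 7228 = 534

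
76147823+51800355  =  127948178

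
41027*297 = 12185019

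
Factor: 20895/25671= 5^1*7^1 * 43^ ( - 1) = 35/43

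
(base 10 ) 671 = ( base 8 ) 1237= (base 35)j6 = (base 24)13N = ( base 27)ON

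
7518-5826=1692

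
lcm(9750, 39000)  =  39000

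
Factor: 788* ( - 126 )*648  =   -2^6*3^6*7^1*197^1=-64338624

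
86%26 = 8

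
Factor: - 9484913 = - 37^1*256349^1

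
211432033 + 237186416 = 448618449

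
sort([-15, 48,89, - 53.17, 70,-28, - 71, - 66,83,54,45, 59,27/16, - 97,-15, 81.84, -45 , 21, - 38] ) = [ -97, - 71, - 66,  -  53.17, - 45,-38, - 28,-15,  -  15,27/16,21, 45, 48, 54, 59, 70, 81.84, 83, 89 ] 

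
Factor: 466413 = 3^1*  107^1*1453^1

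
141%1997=141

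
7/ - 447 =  - 1+440/447 =-0.02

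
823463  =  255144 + 568319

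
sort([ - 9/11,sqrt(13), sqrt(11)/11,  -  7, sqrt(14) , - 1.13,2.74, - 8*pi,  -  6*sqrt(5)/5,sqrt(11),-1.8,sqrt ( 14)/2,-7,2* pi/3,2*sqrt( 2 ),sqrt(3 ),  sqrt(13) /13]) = [ - 8*pi, -7,-7, - 6*sqrt(5)/5 , - 1.8, - 1.13,  -  9/11, sqrt(13)/13,sqrt (11)/11,sqrt( 3 ), sqrt(14) /2, 2*pi/3, 2.74,2 *sqrt( 2),  sqrt( 11) , sqrt( 13),sqrt( 14) ] 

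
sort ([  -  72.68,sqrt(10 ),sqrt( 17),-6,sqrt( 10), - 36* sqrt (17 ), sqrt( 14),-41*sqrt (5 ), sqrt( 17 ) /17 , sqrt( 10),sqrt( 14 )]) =[  -  36 * sqrt( 17 ), - 41* sqrt ( 5),- 72.68, - 6,sqrt(17)/17,sqrt( 10),sqrt( 10),sqrt( 10),sqrt ( 14),  sqrt( 14 ),sqrt(17 ) ]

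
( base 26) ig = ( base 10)484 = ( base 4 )13210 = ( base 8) 744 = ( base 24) k4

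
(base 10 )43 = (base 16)2B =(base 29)1e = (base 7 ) 61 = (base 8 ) 53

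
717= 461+256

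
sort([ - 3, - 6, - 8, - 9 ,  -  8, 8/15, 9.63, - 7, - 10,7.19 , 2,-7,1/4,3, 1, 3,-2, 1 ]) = [ - 10,-9, - 8, - 8,-7 , - 7,-6,-3 ,  -  2, 1/4, 8/15, 1, 1, 2,  3, 3,7.19 , 9.63]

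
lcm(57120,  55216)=1656480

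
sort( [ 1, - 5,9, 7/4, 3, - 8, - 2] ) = [ - 8, - 5, - 2, 1, 7/4,  3, 9 ] 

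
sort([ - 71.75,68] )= [ - 71.75,68] 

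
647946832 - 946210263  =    -  298263431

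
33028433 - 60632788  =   - 27604355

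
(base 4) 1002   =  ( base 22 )30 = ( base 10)66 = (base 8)102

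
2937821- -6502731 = 9440552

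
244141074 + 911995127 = 1156136201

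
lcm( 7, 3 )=21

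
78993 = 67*1179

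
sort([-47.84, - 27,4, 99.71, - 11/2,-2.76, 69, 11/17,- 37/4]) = [ -47.84, - 27, - 37/4,-11/2,- 2.76, 11/17,  4,69,99.71] 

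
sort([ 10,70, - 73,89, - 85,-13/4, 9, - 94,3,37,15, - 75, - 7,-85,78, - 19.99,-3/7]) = [ - 94,-85, -85,-75, - 73, - 19.99,-7 , - 13/4, -3/7,3,  9,10,15 , 37,70, 78, 89]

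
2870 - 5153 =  - 2283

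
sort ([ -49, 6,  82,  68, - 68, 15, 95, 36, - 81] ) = [ - 81, - 68,-49,6 , 15,36, 68, 82,95 ] 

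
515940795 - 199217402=316723393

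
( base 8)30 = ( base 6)40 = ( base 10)24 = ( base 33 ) O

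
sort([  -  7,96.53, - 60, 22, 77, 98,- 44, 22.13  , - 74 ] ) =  [ - 74, - 60, - 44, - 7, 22,22.13, 77,96.53, 98] 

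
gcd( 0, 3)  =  3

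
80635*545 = 43946075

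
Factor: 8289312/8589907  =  2^5 * 3^1 * 227^(-1 )*479^( - 1)*1093^1=104928/108733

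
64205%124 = 97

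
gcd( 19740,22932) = 84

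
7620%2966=1688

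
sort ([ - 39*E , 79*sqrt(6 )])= [ - 39*E, 79*sqrt ( 6)]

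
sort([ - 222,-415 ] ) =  [  -  415,-222 ]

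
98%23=6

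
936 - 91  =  845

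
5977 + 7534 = 13511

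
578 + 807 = 1385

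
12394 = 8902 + 3492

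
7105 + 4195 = 11300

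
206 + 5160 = 5366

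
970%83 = 57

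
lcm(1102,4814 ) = 91466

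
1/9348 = 1/9348 = 0.00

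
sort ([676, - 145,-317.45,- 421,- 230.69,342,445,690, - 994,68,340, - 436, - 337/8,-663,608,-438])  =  [-994,-663, - 438, - 436, - 421,  -  317.45, - 230.69, - 145,- 337/8, 68, 340 , 342,445,  608, 676, 690] 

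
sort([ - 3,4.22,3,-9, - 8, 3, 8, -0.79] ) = [  -  9, - 8, - 3, - 0.79,3,3,  4.22,8] 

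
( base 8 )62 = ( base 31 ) 1J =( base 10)50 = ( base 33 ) 1H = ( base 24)22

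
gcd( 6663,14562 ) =3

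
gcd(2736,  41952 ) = 912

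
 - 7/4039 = - 1/577 = - 0.00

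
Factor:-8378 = -2^1*59^1 * 71^1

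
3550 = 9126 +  - 5576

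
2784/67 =2784/67 = 41.55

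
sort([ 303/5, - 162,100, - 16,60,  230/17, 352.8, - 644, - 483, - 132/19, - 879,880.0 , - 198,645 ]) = [-879, - 644, - 483,-198, - 162,-16, - 132/19, 230/17, 60, 303/5,100,  352.8,  645, 880.0]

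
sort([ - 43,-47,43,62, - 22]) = [ - 47,-43, - 22,43, 62]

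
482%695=482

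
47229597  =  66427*711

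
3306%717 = 438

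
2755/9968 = 2755/9968 = 0.28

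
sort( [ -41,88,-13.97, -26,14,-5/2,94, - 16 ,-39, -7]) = [ - 41, - 39, - 26, - 16, - 13.97, - 7, - 5/2,14, 88 , 94 ]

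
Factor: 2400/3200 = 3/4 =2^( - 2)* 3^1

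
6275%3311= 2964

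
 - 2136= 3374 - 5510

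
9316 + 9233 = 18549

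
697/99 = 697/99 = 7.04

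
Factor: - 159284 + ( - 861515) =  - 1020799 = - 13^1 * 17^1*31^1 *149^1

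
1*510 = 510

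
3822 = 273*14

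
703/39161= 703/39161 = 0.02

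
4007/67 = 4007/67 = 59.81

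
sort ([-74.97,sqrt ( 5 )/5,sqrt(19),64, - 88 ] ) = [ - 88 , - 74.97,sqrt( 5 )/5,sqrt( 19),64 ]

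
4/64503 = 4/64503 = 0.00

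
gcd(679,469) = 7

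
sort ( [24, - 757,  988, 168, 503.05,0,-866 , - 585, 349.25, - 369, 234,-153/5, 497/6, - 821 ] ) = [  -  866, - 821, - 757, - 585 , - 369, - 153/5, 0 , 24, 497/6,168,234,349.25, 503.05,988]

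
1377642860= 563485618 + 814157242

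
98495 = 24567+73928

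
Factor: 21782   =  2^1*10891^1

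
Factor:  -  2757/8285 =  - 3^1*5^(-1)*919^1*1657^( -1)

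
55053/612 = 89 + 65/68 = 89.96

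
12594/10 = 6297/5 = 1259.40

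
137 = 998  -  861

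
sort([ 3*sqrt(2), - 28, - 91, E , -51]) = [ - 91, - 51, - 28,E,3*sqrt(2 )]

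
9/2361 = 3/787 =0.00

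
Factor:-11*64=-2^6*11^1 = - 704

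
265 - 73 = 192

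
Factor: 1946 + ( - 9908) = - 2^1*3^1* 1327^1 = -7962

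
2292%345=222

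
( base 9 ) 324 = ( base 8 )411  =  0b100001001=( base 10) 265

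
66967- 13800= 53167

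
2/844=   1/422=0.00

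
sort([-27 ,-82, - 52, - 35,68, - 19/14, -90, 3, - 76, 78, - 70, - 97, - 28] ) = [ - 97, - 90,-82,-76, -70, - 52,-35,  -  28, - 27,  -  19/14 , 3,68, 78 ]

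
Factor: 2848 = 2^5*89^1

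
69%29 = 11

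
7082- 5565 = 1517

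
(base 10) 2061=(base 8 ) 4015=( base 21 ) 4E3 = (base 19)5d9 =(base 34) 1ql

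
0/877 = 0 = 0.00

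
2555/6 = 425+5/6 = 425.83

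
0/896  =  0= 0.00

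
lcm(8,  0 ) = 0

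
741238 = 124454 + 616784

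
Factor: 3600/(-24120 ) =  - 2^1*5^1*67^( - 1) = -10/67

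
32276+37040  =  69316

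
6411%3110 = 191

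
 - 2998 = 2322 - 5320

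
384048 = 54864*7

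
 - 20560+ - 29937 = - 50497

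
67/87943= 67/87943 = 0.00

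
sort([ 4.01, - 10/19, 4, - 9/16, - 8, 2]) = [  -  8, - 9/16, - 10/19, 2,4,4.01]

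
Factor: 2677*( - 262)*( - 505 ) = 354193870 = 2^1* 5^1*101^1 * 131^1 *2677^1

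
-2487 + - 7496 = -9983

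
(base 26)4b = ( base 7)223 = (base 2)1110011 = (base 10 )115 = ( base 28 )43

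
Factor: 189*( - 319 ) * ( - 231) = 3^4*7^2*11^2*29^1 = 13927221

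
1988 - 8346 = -6358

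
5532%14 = 2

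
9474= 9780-306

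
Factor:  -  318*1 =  - 2^1*3^1*53^1 = -  318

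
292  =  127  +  165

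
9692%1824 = 572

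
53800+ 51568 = 105368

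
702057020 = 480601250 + 221455770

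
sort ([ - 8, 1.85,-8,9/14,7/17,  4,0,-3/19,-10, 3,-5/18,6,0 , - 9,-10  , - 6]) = [ - 10, - 10, - 9, - 8, - 8, - 6, - 5/18, - 3/19,0, 0, 7/17,9/14,1.85,3, 4,6]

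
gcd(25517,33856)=1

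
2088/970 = 2 + 74/485=2.15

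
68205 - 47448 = 20757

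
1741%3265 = 1741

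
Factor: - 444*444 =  - 197136 = - 2^4*3^2*37^2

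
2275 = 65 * 35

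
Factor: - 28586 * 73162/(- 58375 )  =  2^2*5^(-3 )*157^1*233^1*467^(-1)*14293^1 = 2091408932/58375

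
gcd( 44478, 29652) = 14826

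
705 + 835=1540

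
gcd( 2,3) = 1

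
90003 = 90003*1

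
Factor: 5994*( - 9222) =  -  2^2*3^5*29^1*37^1*53^1 = - 55276668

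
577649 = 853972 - 276323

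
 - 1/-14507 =1/14507=0.00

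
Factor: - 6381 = - 3^2*709^1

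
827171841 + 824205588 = 1651377429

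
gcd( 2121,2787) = 3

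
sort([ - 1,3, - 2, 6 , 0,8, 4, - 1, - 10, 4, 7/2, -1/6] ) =[-10, - 2,-1, - 1 ,-1/6,0,3, 7/2,4,4, 6,8]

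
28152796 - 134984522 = -106831726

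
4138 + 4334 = 8472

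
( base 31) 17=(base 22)1G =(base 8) 46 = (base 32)16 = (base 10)38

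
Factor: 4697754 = 2^1*3^1*157^1*4987^1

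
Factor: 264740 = 2^2*5^1*7^1 *31^1*61^1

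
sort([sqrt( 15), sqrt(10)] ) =[sqrt( 10),sqrt( 15 )]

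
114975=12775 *9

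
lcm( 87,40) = 3480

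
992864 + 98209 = 1091073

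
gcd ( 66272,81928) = 152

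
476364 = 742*642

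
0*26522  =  0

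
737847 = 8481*87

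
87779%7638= 3761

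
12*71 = 852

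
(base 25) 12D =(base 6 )3104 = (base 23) 16L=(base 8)1260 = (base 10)688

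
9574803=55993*171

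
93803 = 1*93803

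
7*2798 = 19586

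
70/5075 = 2/145 = 0.01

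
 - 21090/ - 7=3012 + 6/7 = 3012.86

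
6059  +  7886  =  13945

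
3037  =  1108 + 1929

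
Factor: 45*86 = 2^1*3^2*5^1 * 43^1 = 3870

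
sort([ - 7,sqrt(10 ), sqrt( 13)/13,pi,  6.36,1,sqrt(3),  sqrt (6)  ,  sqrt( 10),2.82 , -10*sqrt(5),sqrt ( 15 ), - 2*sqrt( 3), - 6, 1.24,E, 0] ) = [ - 10*sqrt(5), - 7, - 6, - 2*sqrt(3 ),0,sqrt ( 13)/13, 1,1.24,sqrt( 3),  sqrt ( 6 ),  E, 2.82,  pi, sqrt (10 ),sqrt (10 ),sqrt(15),6.36]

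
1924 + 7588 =9512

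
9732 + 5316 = 15048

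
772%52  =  44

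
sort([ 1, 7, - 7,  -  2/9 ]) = [ - 7, - 2/9, 1, 7]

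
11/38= 11/38 = 0.29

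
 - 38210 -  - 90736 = 52526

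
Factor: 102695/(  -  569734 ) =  - 115/638 = - 2^ ( - 1 )*5^1 * 11^(  -  1) * 23^1*29^ (-1)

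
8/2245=8/2245  =  0.00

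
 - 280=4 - 284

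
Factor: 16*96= 2^9 * 3^1 = 1536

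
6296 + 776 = 7072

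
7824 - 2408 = 5416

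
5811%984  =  891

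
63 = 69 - 6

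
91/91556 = 91/91556 = 0.00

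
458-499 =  - 41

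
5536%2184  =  1168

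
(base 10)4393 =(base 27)60J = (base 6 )32201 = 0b1000100101001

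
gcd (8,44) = 4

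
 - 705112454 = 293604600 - 998717054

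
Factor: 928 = 2^5*29^1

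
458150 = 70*6545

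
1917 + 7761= 9678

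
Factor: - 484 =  - 2^2*11^2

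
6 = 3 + 3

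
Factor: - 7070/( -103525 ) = 14/205 = 2^1*5^( - 1 )* 7^1*41^( - 1 )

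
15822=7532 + 8290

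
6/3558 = 1/593 = 0.00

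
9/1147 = 9/1147= 0.01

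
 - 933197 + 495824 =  - 437373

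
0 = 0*520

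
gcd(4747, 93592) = 1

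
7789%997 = 810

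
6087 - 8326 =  -2239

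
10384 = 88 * 118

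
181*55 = 9955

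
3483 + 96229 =99712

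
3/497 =3/497 = 0.01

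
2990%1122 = 746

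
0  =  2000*0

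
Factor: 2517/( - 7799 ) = -3^1*11^( - 1 )*709^(-1 )*839^1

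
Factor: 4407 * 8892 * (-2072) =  - 2^5*3^3 * 7^1 * 13^2 * 19^1*37^1*  113^1= -  81195555168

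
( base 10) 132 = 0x84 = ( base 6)340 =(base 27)4o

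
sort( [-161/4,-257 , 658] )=[ - 257, - 161/4,658] 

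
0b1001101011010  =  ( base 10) 4954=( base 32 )4qq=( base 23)989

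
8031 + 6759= 14790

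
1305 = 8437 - 7132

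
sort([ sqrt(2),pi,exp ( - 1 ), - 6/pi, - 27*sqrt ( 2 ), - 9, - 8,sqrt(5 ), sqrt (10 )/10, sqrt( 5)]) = [ -27*sqrt( 2),-9,  -  8, - 6/pi, sqrt( 10 )/10,exp( - 1) , sqrt(2),sqrt(5 ), sqrt(5 ),pi ] 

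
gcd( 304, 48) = 16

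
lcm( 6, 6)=6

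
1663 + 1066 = 2729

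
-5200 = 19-5219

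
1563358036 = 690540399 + 872817637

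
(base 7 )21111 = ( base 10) 5202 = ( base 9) 7120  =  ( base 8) 12122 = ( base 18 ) G10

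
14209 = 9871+4338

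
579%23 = 4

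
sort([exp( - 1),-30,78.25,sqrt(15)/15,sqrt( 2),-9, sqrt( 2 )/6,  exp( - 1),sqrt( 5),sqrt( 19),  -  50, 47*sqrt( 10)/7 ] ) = [ - 50, - 30 , - 9, sqrt( 2)/6,sqrt (15)/15,exp( - 1),exp (  -  1),sqrt( 2),sqrt(5),sqrt( 19 ),47*sqrt (10)/7, 78.25] 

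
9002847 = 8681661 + 321186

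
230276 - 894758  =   - 664482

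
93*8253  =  767529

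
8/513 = 8/513 = 0.02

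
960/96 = 10   =  10.00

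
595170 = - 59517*(-10) 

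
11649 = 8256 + 3393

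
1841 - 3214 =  - 1373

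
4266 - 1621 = 2645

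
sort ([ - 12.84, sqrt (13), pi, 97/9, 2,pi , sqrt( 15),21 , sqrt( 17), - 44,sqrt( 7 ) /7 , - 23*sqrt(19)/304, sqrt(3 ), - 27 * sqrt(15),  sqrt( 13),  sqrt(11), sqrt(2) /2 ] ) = [ - 27 * sqrt( 15) , - 44, - 12.84 , - 23*sqrt(19)/304,sqrt (7) /7 , sqrt( 2) /2, sqrt( 3), 2,pi,pi, sqrt(11), sqrt( 13 ), sqrt ( 13 ),sqrt( 15),sqrt ( 17) , 97/9,21 ] 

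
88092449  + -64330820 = 23761629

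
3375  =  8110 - 4735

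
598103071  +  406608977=1004712048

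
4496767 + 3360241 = 7857008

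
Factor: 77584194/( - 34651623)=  - 2^1*3^1*521^1*8273^1  *  11550541^(-1) = - 25861398/11550541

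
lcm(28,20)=140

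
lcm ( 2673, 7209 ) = 237897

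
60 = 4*15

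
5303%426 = 191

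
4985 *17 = 84745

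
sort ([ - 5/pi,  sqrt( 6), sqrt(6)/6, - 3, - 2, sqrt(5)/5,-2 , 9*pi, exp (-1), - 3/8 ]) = [  -  3, - 2, - 2, - 5/pi, - 3/8, exp( - 1),sqrt( 6)/6, sqrt( 5) /5, sqrt(6), 9*pi]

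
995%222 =107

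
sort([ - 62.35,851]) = [ - 62.35, 851]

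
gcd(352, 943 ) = 1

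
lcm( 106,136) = 7208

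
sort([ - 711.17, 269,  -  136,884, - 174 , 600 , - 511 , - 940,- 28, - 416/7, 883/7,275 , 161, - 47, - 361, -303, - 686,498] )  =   [ - 940 , - 711.17, - 686,  -  511, - 361, - 303,-174, - 136, - 416/7  , - 47, - 28 , 883/7, 161,  269,275, 498, 600,884 ] 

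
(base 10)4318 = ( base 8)10336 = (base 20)AFI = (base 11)3276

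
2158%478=246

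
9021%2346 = 1983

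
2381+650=3031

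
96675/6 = 16112  +  1/2 = 16112.50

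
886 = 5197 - 4311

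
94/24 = 47/12=3.92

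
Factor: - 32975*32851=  - 1083261725 = -5^2 * 7^1*13^1 * 19^2*1319^1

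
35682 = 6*5947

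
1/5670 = 1/5670  =  0.00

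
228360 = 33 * 6920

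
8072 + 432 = 8504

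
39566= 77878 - 38312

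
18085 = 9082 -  - 9003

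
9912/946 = 4956/473 = 10.48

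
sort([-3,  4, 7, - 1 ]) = [ - 3,- 1,4,7]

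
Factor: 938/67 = 2^1*7^1 = 14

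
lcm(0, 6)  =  0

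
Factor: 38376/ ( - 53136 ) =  - 2^(  -  1 )*3^(  -  2 )*13^1 =-13/18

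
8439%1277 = 777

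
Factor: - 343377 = - 3^2*38153^1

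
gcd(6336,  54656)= 64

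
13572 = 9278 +4294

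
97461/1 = 97461 = 97461.00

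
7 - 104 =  - 97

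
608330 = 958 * 635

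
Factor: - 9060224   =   - 2^7*70783^1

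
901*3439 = 3098539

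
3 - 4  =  -1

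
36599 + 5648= 42247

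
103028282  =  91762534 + 11265748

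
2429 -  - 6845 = 9274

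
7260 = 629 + 6631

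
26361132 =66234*398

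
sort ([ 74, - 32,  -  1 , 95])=[- 32, - 1,  74,  95]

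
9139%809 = 240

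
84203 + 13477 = 97680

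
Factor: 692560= 2^4  *  5^1*11^1 * 787^1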